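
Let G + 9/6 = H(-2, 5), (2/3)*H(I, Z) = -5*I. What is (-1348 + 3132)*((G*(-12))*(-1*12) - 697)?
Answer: 2224648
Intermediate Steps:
H(I, Z) = -15*I/2 (H(I, Z) = 3*(-5*I)/2 = -15*I/2)
G = 27/2 (G = -3/2 - 15/2*(-2) = -3/2 + 15 = 27/2 ≈ 13.500)
(-1348 + 3132)*((G*(-12))*(-1*12) - 697) = (-1348 + 3132)*(((27/2)*(-12))*(-1*12) - 697) = 1784*(-162*(-12) - 697) = 1784*(1944 - 697) = 1784*1247 = 2224648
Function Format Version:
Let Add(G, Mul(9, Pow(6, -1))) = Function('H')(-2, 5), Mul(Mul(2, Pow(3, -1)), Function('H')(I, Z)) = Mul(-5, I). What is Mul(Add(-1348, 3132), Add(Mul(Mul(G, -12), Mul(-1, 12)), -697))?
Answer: 2224648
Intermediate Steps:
Function('H')(I, Z) = Mul(Rational(-15, 2), I) (Function('H')(I, Z) = Mul(Rational(3, 2), Mul(-5, I)) = Mul(Rational(-15, 2), I))
G = Rational(27, 2) (G = Add(Rational(-3, 2), Mul(Rational(-15, 2), -2)) = Add(Rational(-3, 2), 15) = Rational(27, 2) ≈ 13.500)
Mul(Add(-1348, 3132), Add(Mul(Mul(G, -12), Mul(-1, 12)), -697)) = Mul(Add(-1348, 3132), Add(Mul(Mul(Rational(27, 2), -12), Mul(-1, 12)), -697)) = Mul(1784, Add(Mul(-162, -12), -697)) = Mul(1784, Add(1944, -697)) = Mul(1784, 1247) = 2224648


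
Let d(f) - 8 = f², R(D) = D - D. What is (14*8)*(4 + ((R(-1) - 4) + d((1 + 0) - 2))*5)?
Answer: 3248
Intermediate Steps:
R(D) = 0
d(f) = 8 + f²
(14*8)*(4 + ((R(-1) - 4) + d((1 + 0) - 2))*5) = (14*8)*(4 + ((0 - 4) + (8 + ((1 + 0) - 2)²))*5) = 112*(4 + (-4 + (8 + (1 - 2)²))*5) = 112*(4 + (-4 + (8 + (-1)²))*5) = 112*(4 + (-4 + (8 + 1))*5) = 112*(4 + (-4 + 9)*5) = 112*(4 + 5*5) = 112*(4 + 25) = 112*29 = 3248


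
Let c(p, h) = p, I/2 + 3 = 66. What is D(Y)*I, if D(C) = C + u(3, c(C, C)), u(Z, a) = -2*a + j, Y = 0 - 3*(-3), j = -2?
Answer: -1386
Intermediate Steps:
I = 126 (I = -6 + 2*66 = -6 + 132 = 126)
Y = 9 (Y = 0 + 9 = 9)
u(Z, a) = -2 - 2*a (u(Z, a) = -2*a - 2 = -2 - 2*a)
D(C) = -2 - C (D(C) = C + (-2 - 2*C) = -2 - C)
D(Y)*I = (-2 - 1*9)*126 = (-2 - 9)*126 = -11*126 = -1386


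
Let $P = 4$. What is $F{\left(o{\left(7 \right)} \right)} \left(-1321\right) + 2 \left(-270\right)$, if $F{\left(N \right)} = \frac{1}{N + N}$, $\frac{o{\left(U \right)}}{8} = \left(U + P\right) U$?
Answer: $- \frac{666601}{1232} \approx -541.07$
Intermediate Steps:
$o{\left(U \right)} = 8 U \left(4 + U\right)$ ($o{\left(U \right)} = 8 \left(U + 4\right) U = 8 \left(4 + U\right) U = 8 U \left(4 + U\right)$)
$F{\left(N \right)} = \frac{1}{2 N}$
$F{\left(o{\left(7 \right)} \right)} \left(-1321\right) + 2 \left(-270\right) = \frac{1}{2 \cdot 8 \cdot 7 \left(4 + 7\right)} \left(-1321\right) + 2 \left(-270\right) = \frac{1}{2 \cdot 8 \cdot 7 \cdot 11} \left(-1321\right) - 540 = \frac{1}{2 \cdot 616} \left(-1321\right) - 540 = \frac{1}{2} \cdot \frac{1}{616} \left(-1321\right) - 540 = \frac{1}{1232} \left(-1321\right) - 540 = - \frac{1321}{1232} - 540 = - \frac{666601}{1232}$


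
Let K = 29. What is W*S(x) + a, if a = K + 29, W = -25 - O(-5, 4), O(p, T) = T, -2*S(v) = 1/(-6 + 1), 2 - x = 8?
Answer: 551/10 ≈ 55.100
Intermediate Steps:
x = -6 (x = 2 - 1*8 = 2 - 8 = -6)
S(v) = ⅒ (S(v) = -1/(2*(-6 + 1)) = -½/(-5) = -½*(-⅕) = ⅒)
W = -29 (W = -25 - 1*4 = -25 - 4 = -29)
a = 58 (a = 29 + 29 = 58)
W*S(x) + a = -29*⅒ + 58 = -29/10 + 58 = 551/10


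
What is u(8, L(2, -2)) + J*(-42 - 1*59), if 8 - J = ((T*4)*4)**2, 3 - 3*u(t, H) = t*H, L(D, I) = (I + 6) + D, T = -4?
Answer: 412873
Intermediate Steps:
L(D, I) = 6 + D + I (L(D, I) = (6 + I) + D = 6 + D + I)
u(t, H) = 1 - H*t/3 (u(t, H) = 1 - t*H/3 = 1 - H*t/3)
J = -4088 (J = 8 - (-4*4*4)**2 = 8 - (-16*4)**2 = 8 - 1*(-64)**2 = 8 - 1*4096 = 8 - 4096 = -4088)
u(8, L(2, -2)) + J*(-42 - 1*59) = (1 - 1/3*(6 + 2 - 2)*8) - 4088*(-42 - 1*59) = (1 - 1/3*6*8) - 4088*(-42 - 59) = (1 - 16) - 4088*(-101) = -15 + 412888 = 412873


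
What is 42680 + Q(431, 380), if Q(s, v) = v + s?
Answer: 43491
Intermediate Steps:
Q(s, v) = s + v
42680 + Q(431, 380) = 42680 + (431 + 380) = 42680 + 811 = 43491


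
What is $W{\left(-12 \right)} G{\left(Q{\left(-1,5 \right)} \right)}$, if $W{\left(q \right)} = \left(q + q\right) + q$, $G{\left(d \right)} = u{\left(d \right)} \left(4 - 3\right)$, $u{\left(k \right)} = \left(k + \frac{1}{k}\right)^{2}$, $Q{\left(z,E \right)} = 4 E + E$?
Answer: $- \frac{14107536}{625} \approx -22572.0$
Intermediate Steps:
$Q{\left(z,E \right)} = 5 E$
$G{\left(d \right)} = \frac{\left(1 + d^{2}\right)^{2}}{d^{2}}$ ($G{\left(d \right)} = \frac{\left(1 + d^{2}\right)^{2}}{d^{2}} \left(4 - 3\right) = \frac{\left(1 + d^{2}\right)^{2}}{d^{2}} \cdot 1 = \frac{\left(1 + d^{2}\right)^{2}}{d^{2}}$)
$W{\left(q \right)} = 3 q$ ($W{\left(q \right)} = 2 q + q = 3 q$)
$W{\left(-12 \right)} G{\left(Q{\left(-1,5 \right)} \right)} = 3 \left(-12\right) \frac{\left(1 + \left(5 \cdot 5\right)^{2}\right)^{2}}{625} = - 36 \frac{\left(1 + 25^{2}\right)^{2}}{625} = - 36 \frac{\left(1 + 625\right)^{2}}{625} = - 36 \frac{626^{2}}{625} = - 36 \cdot \frac{1}{625} \cdot 391876 = \left(-36\right) \frac{391876}{625} = - \frac{14107536}{625}$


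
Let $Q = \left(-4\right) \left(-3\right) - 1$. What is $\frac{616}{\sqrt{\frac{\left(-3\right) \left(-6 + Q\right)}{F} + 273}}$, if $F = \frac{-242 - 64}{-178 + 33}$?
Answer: $\frac{616 \sqrt{2766342}}{27121} \approx 37.777$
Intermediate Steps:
$Q = 11$ ($Q = 12 - 1 = 11$)
$F = \frac{306}{145}$ ($F = - \frac{306}{-145} = \left(-306\right) \left(- \frac{1}{145}\right) = \frac{306}{145} \approx 2.1103$)
$\frac{616}{\sqrt{\frac{\left(-3\right) \left(-6 + Q\right)}{F} + 273}} = \frac{616}{\sqrt{\frac{\left(-3\right) \left(-6 + 11\right)}{\frac{306}{145}} + 273}} = \frac{616}{\sqrt{\left(-3\right) 5 \cdot \frac{145}{306} + 273}} = \frac{616}{\sqrt{\left(-15\right) \frac{145}{306} + 273}} = \frac{616}{\sqrt{- \frac{725}{102} + 273}} = \frac{616}{\sqrt{\frac{27121}{102}}} = \frac{616}{\frac{1}{102} \sqrt{2766342}} = 616 \frac{\sqrt{2766342}}{27121} = \frac{616 \sqrt{2766342}}{27121}$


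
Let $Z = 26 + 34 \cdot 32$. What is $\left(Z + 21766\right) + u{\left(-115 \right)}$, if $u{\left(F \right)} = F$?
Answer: $22765$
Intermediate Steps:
$Z = 1114$ ($Z = 26 + 1088 = 1114$)
$\left(Z + 21766\right) + u{\left(-115 \right)} = \left(1114 + 21766\right) - 115 = 22880 - 115 = 22765$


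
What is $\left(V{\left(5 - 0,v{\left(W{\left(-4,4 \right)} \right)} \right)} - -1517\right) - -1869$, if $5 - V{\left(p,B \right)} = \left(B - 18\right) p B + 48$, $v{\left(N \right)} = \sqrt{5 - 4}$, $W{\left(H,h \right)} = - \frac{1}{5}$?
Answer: $3428$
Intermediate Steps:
$W{\left(H,h \right)} = - \frac{1}{5}$ ($W{\left(H,h \right)} = \left(-1\right) \frac{1}{5} = - \frac{1}{5}$)
$v{\left(N \right)} = 1$ ($v{\left(N \right)} = \sqrt{1} = 1$)
$V{\left(p,B \right)} = -43 - B p \left(-18 + B\right)$ ($V{\left(p,B \right)} = 5 - \left(\left(B - 18\right) p B + 48\right) = 5 - \left(\left(-18 + B\right) p B + 48\right) = 5 - \left(p \left(-18 + B\right) B + 48\right) = 5 - \left(B p \left(-18 + B\right) + 48\right) = 5 - \left(48 + B p \left(-18 + B\right)\right) = -43 - B p \left(-18 + B\right)$)
$\left(V{\left(5 - 0,v{\left(W{\left(-4,4 \right)} \right)} \right)} - -1517\right) - -1869 = \left(\left(-43 - \left(5 - 0\right) 1^{2} + 18 \cdot 1 \left(5 - 0\right)\right) - -1517\right) - -1869 = \left(\left(-43 - \left(5 + 0\right) 1 + 18 \cdot 1 \left(5 + 0\right)\right) + 1517\right) + 1869 = \left(\left(-43 - 5 \cdot 1 + 18 \cdot 1 \cdot 5\right) + 1517\right) + 1869 = \left(\left(-43 - 5 + 90\right) + 1517\right) + 1869 = \left(42 + 1517\right) + 1869 = 1559 + 1869 = 3428$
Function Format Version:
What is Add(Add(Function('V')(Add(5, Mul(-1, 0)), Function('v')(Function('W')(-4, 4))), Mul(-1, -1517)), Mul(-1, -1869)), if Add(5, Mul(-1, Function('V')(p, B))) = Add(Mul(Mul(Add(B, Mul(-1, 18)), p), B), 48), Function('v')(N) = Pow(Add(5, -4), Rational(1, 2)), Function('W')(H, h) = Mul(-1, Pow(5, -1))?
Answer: 3428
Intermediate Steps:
Function('W')(H, h) = Rational(-1, 5) (Function('W')(H, h) = Mul(-1, Rational(1, 5)) = Rational(-1, 5))
Function('v')(N) = 1 (Function('v')(N) = Pow(1, Rational(1, 2)) = 1)
Function('V')(p, B) = Add(-43, Mul(-1, B, p, Add(-18, B))) (Function('V')(p, B) = Add(5, Mul(-1, Add(Mul(Mul(Add(B, Mul(-1, 18)), p), B), 48))) = Add(5, Mul(-1, Add(Mul(Mul(Add(B, -18), p), B), 48))) = Add(5, Mul(-1, Add(Mul(Mul(Add(-18, B), p), B), 48))) = Add(5, Mul(-1, Add(Mul(Mul(p, Add(-18, B)), B), 48))) = Add(5, Mul(-1, Add(Mul(B, p, Add(-18, B)), 48))) = Add(5, Mul(-1, Add(48, Mul(B, p, Add(-18, B))))) = Add(5, Add(-48, Mul(-1, B, p, Add(-18, B)))) = Add(-43, Mul(-1, B, p, Add(-18, B))))
Add(Add(Function('V')(Add(5, Mul(-1, 0)), Function('v')(Function('W')(-4, 4))), Mul(-1, -1517)), Mul(-1, -1869)) = Add(Add(Add(-43, Mul(-1, Add(5, Mul(-1, 0)), Pow(1, 2)), Mul(18, 1, Add(5, Mul(-1, 0)))), Mul(-1, -1517)), Mul(-1, -1869)) = Add(Add(Add(-43, Mul(-1, Add(5, 0), 1), Mul(18, 1, Add(5, 0))), 1517), 1869) = Add(Add(Add(-43, Mul(-1, 5, 1), Mul(18, 1, 5)), 1517), 1869) = Add(Add(Add(-43, -5, 90), 1517), 1869) = Add(Add(42, 1517), 1869) = Add(1559, 1869) = 3428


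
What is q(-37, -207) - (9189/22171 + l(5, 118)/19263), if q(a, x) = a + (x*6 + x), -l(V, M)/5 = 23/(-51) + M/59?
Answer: -32375701469290/21781078623 ≈ -1486.4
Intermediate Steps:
l(V, M) = 115/51 - 5*M/59 (l(V, M) = -5*(23/(-51) + M/59) = -5*(23*(-1/51) + M*(1/59)) = -5*(-23/51 + M/59) = 115/51 - 5*M/59)
q(a, x) = a + 7*x (q(a, x) = a + (6*x + x) = a + 7*x)
q(-37, -207) - (9189/22171 + l(5, 118)/19263) = (-37 + 7*(-207)) - (9189/22171 + (115/51 - 5/59*118)/19263) = (-37 - 1449) - (9189*(1/22171) + (115/51 - 10)*(1/19263)) = -1486 - (9189/22171 - 395/51*1/19263) = -1486 - (9189/22171 - 395/982413) = -1486 - 1*9018635512/21781078623 = -1486 - 9018635512/21781078623 = -32375701469290/21781078623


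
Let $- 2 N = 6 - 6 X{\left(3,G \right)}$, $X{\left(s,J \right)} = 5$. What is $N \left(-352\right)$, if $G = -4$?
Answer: $-4224$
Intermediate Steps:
$N = 12$ ($N = - \frac{6 - 30}{2} = \left(- \frac{1}{2}\right) \left(-24\right) = 12$)
$N \left(-352\right) = 12 \left(-352\right) = -4224$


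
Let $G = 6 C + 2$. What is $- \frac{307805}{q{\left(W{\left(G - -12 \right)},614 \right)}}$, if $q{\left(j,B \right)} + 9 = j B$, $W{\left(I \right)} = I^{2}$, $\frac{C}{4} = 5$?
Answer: $- \frac{61561}{2204995} \approx -0.027919$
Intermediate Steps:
$C = 20$ ($C = 4 \cdot 5 = 20$)
$G = 122$ ($G = 6 \cdot 20 + 2 = 120 + 2 = 122$)
$q{\left(j,B \right)} = -9 + B j$ ($q{\left(j,B \right)} = -9 + j B = -9 + B j$)
$- \frac{307805}{q{\left(W{\left(G - -12 \right)},614 \right)}} = - \frac{307805}{-9 + 614 \left(122 - -12\right)^{2}} = - \frac{307805}{-9 + 614 \left(122 + 12\right)^{2}} = - \frac{307805}{-9 + 614 \cdot 134^{2}} = - \frac{307805}{-9 + 614 \cdot 17956} = - \frac{307805}{-9 + 11024984} = - \frac{307805}{11024975} = \left(-307805\right) \frac{1}{11024975} = - \frac{61561}{2204995}$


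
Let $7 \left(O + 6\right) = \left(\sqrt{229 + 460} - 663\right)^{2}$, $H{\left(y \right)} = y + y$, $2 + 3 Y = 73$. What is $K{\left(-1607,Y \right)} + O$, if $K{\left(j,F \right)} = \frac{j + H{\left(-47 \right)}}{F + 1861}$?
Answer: $\frac{355563649}{5654} - \frac{1326 \sqrt{689}}{7} \approx 57915.0$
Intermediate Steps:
$Y = \frac{71}{3}$ ($Y = - \frac{2}{3} + \frac{1}{3} \cdot 73 = - \frac{2}{3} + \frac{73}{3} = \frac{71}{3} \approx 23.667$)
$H{\left(y \right)} = 2 y$
$K{\left(j,F \right)} = \frac{-94 + j}{1861 + F}$ ($K{\left(j,F \right)} = \frac{j + 2 \left(-47\right)}{F + 1861} = \frac{j - 94}{1861 + F} = \frac{-94 + j}{1861 + F}$)
$O = -6 + \frac{\left(-663 + \sqrt{689}\right)^{2}}{7}$ ($O = -6 + \frac{\left(\sqrt{229 + 460} - 663\right)^{2}}{7} = -6 + \frac{\left(\sqrt{689} - 663\right)^{2}}{7} = -6 + \frac{\left(-663 + \sqrt{689}\right)^{2}}{7} \approx 57916.0$)
$K{\left(-1607,Y \right)} + O = \frac{-94 - 1607}{1861 + \frac{71}{3}} + \left(62888 - \frac{1326 \sqrt{689}}{7}\right) = \frac{1}{\frac{5654}{3}} \left(-1701\right) + \left(62888 - \frac{1326 \sqrt{689}}{7}\right) = \frac{3}{5654} \left(-1701\right) + \left(62888 - \frac{1326 \sqrt{689}}{7}\right) = - \frac{5103}{5654} + \left(62888 - \frac{1326 \sqrt{689}}{7}\right) = \frac{355563649}{5654} - \frac{1326 \sqrt{689}}{7}$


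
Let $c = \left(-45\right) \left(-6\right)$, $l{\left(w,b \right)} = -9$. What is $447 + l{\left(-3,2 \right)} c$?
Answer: $-1983$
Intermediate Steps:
$c = 270$
$447 + l{\left(-3,2 \right)} c = 447 - 2430 = -1983$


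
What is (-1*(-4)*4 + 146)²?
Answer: 26244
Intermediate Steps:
(-1*(-4)*4 + 146)² = (4*4 + 146)² = (16 + 146)² = 162² = 26244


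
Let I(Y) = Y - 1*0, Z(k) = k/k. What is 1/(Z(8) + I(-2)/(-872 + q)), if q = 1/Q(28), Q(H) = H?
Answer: 24415/24471 ≈ 0.99771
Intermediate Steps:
Z(k) = 1
I(Y) = Y (I(Y) = Y + 0 = Y)
q = 1/28 ≈ 0.035714
1/(Z(8) + I(-2)/(-872 + q)) = 1/(1 - 2/(-872 + 1/28)) = 1/(1 - 2/(-24415/28)) = 1/(1 - 2*(-28/24415)) = 1/(1 + 56/24415) = 1/(24471/24415) = 24415/24471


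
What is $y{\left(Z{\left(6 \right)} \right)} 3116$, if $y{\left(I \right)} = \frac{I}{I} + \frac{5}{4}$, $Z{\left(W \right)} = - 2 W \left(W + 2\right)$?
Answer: $7011$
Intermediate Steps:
$Z{\left(W \right)} = - 2 W \left(2 + W\right)$
$y{\left(I \right)} = \frac{9}{4}$ ($y{\left(I \right)} = 1 + 5 \cdot \frac{1}{4} = 1 + \frac{5}{4} = \frac{9}{4}$)
$y{\left(Z{\left(6 \right)} \right)} 3116 = \frac{9}{4} \cdot 3116 = 7011$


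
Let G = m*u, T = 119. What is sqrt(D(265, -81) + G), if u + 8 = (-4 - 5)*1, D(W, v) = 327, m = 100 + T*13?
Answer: 2*I*sqrt(6918) ≈ 166.35*I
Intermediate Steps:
m = 1647 (m = 100 + 119*13 = 100 + 1547 = 1647)
u = -17 (u = -8 + (-4 - 5)*1 = -8 - 9*1 = -8 - 9 = -17)
G = -27999 (G = 1647*(-17) = -27999)
sqrt(D(265, -81) + G) = sqrt(327 - 27999) = sqrt(-27672) = 2*I*sqrt(6918)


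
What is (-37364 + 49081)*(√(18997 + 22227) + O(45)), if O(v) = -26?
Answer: -304642 + 23434*√10306 ≈ 2.0743e+6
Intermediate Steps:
(-37364 + 49081)*(√(18997 + 22227) + O(45)) = (-37364 + 49081)*(√(18997 + 22227) - 26) = 11717*(√41224 - 26) = 11717*(2*√10306 - 26) = 11717*(-26 + 2*√10306) = -304642 + 23434*√10306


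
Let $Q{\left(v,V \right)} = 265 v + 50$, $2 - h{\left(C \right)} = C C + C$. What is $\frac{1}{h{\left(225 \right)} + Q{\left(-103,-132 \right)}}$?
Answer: $- \frac{1}{78093} \approx -1.2805 \cdot 10^{-5}$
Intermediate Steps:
$h{\left(C \right)} = 2 - C - C^{2}$ ($h{\left(C \right)} = 2 - \left(C C + C\right) = 2 - \left(C^{2} + C\right) = 2 - \left(C + C^{2}\right) = 2 - C - C^{2}$)
$Q{\left(v,V \right)} = 50 + 265 v$
$\frac{1}{h{\left(225 \right)} + Q{\left(-103,-132 \right)}} = \frac{1}{\left(2 - 225 - 225^{2}\right) + \left(50 + 265 \left(-103\right)\right)} = \frac{1}{\left(2 - 225 - 50625\right) + \left(50 - 27295\right)} = \frac{1}{\left(2 - 225 - 50625\right) - 27245} = \frac{1}{-50848 - 27245} = \frac{1}{-78093} = - \frac{1}{78093}$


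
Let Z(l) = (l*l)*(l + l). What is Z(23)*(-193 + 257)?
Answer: 1557376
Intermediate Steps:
Z(l) = 2*l**3 (Z(l) = l**2*(2*l) = 2*l**3)
Z(23)*(-193 + 257) = (2*23**3)*(-193 + 257) = (2*12167)*64 = 24334*64 = 1557376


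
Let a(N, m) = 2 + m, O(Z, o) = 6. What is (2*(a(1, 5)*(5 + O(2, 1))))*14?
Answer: 2156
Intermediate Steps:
(2*(a(1, 5)*(5 + O(2, 1))))*14 = (2*((2 + 5)*(5 + 6)))*14 = (2*(7*11))*14 = (2*77)*14 = 154*14 = 2156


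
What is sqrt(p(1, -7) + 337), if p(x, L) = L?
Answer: sqrt(330) ≈ 18.166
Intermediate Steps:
sqrt(p(1, -7) + 337) = sqrt(-7 + 337) = sqrt(330)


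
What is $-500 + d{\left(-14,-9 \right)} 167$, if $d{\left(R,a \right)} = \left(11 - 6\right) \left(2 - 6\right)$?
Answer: $-3840$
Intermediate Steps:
$d{\left(R,a \right)} = -20$ ($d{\left(R,a \right)} = 5 \left(-4\right) = -20$)
$-500 + d{\left(-14,-9 \right)} 167 = -500 - 3340 = -3840$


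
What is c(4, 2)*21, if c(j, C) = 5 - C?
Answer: 63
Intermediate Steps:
c(4, 2)*21 = (5 - 1*2)*21 = (5 - 2)*21 = 3*21 = 63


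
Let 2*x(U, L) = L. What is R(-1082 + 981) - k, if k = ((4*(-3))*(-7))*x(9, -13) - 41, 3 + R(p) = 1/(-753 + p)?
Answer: 498735/854 ≈ 584.00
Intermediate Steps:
x(U, L) = L/2
R(p) = -3 + 1/(-753 + p)
k = -587 (k = ((4*(-3))*(-7))*((½)*(-13)) - 41 = -12*(-7)*(-13/2) - 41 = 84*(-13/2) - 41 = -546 - 41 = -587)
R(-1082 + 981) - k = (2260 - 3*(-1082 + 981))/(-753 + (-1082 + 981)) - 1*(-587) = (2260 - 3*(-101))/(-753 - 101) + 587 = (2260 + 303)/(-854) + 587 = -1/854*2563 + 587 = -2563/854 + 587 = 498735/854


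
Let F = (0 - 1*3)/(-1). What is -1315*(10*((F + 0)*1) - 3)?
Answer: -35505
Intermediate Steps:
F = 3 (F = (0 - 3)*(-1) = -3*(-1) = 3)
-1315*(10*((F + 0)*1) - 3) = -1315*(10*((3 + 0)*1) - 3) = -1315*(10*(3*1) - 3) = -1315*(10*3 - 3) = -1315*(30 - 3) = -1315*27 = -35505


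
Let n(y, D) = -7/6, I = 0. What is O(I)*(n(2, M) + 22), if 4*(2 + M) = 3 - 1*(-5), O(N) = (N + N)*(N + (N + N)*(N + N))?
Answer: 0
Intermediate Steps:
O(N) = 2*N*(N + 4*N²) (O(N) = (2*N)*(N + (2*N)*(2*N)) = (2*N)*(N + 4*N²) = 2*N*(N + 4*N²))
M = 0 (M = -2 + (3 - 1*(-5))/4 = -2 + (3 + 5)/4 = -2 + (¼)*8 = -2 + 2 = 0)
n(y, D) = -7/6 (n(y, D) = -7*⅙ = -7/6)
O(I)*(n(2, M) + 22) = (0²*(2 + 8*0))*(-7/6 + 22) = (0*(2 + 0))*(125/6) = (0*2)*(125/6) = 0*(125/6) = 0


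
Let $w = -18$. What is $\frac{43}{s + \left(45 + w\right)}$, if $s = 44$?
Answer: $\frac{43}{71} \approx 0.60563$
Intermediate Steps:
$\frac{43}{s + \left(45 + w\right)} = \frac{43}{44 + \left(45 - 18\right)} = \frac{43}{44 + 27} = \frac{43}{71}$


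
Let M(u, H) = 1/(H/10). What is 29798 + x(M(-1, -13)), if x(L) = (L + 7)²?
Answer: 5042423/169 ≈ 29837.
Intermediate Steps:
M(u, H) = 10/H (M(u, H) = 1/(H*(⅒)) = 1/(H/10) = 10/H)
x(L) = (7 + L)²
29798 + x(M(-1, -13)) = 29798 + (7 + 10/(-13))² = 29798 + (7 + 10*(-1/13))² = 29798 + (7 - 10/13)² = 29798 + (81/13)² = 29798 + 6561/169 = 5042423/169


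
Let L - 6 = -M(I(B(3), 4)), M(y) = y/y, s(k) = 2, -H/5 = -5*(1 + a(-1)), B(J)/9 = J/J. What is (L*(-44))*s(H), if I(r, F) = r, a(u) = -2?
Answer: -440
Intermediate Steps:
B(J) = 9 (B(J) = 9*(J/J) = 9*1 = 9)
H = -25 (H = -(-25)*(1 - 2) = -(-25)*(-1) = -5*5 = -25)
M(y) = 1
L = 5 (L = 6 - 1*1 = 6 - 1 = 5)
(L*(-44))*s(H) = (5*(-44))*2 = -220*2 = -440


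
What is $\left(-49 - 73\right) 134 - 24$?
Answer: $-16372$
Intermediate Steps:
$\left(-49 - 73\right) 134 - 24 = \left(-122\right) 134 - 24 = -16348 - 24 = -16372$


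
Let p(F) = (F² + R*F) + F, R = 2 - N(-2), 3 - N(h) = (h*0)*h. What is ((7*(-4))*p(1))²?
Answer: 784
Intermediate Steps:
N(h) = 3 (N(h) = 3 - h*0*h = 3 - 0*h = 3 - 1*0 = 3 + 0 = 3)
R = -1 (R = 2 - 1*3 = 2 - 3 = -1)
p(F) = F² (p(F) = (F² - F) + F = F²)
((7*(-4))*p(1))² = ((7*(-4))*1²)² = (-28*1)² = (-28)² = 784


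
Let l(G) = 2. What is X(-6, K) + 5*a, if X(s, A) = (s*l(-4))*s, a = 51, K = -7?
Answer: 327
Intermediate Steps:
X(s, A) = 2*s² (X(s, A) = (s*2)*s = (2*s)*s = 2*s²)
X(-6, K) + 5*a = 2*(-6)² + 5*51 = 2*36 + 255 = 72 + 255 = 327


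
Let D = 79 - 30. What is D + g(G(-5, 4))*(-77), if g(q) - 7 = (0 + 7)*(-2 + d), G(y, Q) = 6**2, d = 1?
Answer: 49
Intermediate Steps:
G(y, Q) = 36
D = 49
g(q) = 0 (g(q) = 7 + (0 + 7)*(-2 + 1) = 7 + 7*(-1) = 7 - 7 = 0)
D + g(G(-5, 4))*(-77) = 49 + 0*(-77) = 49 + 0 = 49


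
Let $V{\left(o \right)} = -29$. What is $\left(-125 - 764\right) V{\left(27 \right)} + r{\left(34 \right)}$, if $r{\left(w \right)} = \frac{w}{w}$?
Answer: $25782$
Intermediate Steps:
$r{\left(w \right)} = 1$
$\left(-125 - 764\right) V{\left(27 \right)} + r{\left(34 \right)} = \left(-125 - 764\right) \left(-29\right) + 1 = \left(-889\right) \left(-29\right) + 1 = 25781 + 1 = 25782$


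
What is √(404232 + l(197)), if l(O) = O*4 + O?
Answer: √405217 ≈ 636.57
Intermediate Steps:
l(O) = 5*O (l(O) = 4*O + O = 5*O)
√(404232 + l(197)) = √(404232 + 5*197) = √(404232 + 985) = √405217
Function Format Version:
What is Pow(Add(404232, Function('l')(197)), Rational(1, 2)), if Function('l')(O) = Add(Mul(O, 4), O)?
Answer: Pow(405217, Rational(1, 2)) ≈ 636.57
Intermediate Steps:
Function('l')(O) = Mul(5, O) (Function('l')(O) = Add(Mul(4, O), O) = Mul(5, O))
Pow(Add(404232, Function('l')(197)), Rational(1, 2)) = Pow(Add(404232, Mul(5, 197)), Rational(1, 2)) = Pow(Add(404232, 985), Rational(1, 2)) = Pow(405217, Rational(1, 2))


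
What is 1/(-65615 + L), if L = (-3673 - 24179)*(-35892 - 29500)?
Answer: 1/1821232369 ≈ 5.4908e-10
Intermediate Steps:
L = 1821297984 (L = -27852*(-65392) = 1821297984)
1/(-65615 + L) = 1/(-65615 + 1821297984) = 1/1821232369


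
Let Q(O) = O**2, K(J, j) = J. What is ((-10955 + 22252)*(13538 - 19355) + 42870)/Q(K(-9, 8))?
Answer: -21890593/27 ≈ -8.1076e+5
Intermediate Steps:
((-10955 + 22252)*(13538 - 19355) + 42870)/Q(K(-9, 8)) = ((-10955 + 22252)*(13538 - 19355) + 42870)/((-9)**2) = (11297*(-5817) + 42870)/81 = (-65714649 + 42870)*(1/81) = -65671779*1/81 = -21890593/27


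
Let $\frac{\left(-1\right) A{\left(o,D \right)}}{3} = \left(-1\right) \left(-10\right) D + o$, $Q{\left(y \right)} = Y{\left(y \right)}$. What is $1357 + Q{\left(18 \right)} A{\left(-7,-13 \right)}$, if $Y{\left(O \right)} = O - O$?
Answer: $1357$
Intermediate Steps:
$Y{\left(O \right)} = 0$
$Q{\left(y \right)} = 0$
$A{\left(o,D \right)} = - 30 D - 3 o$ ($A{\left(o,D \right)} = - 3 \left(\left(-1\right) \left(-10\right) D + o\right) = - 3 \left(10 D + o\right) = - 3 \left(o + 10 D\right) = - 30 D - 3 o$)
$1357 + Q{\left(18 \right)} A{\left(-7,-13 \right)} = 1357 + 0 \left(\left(-30\right) \left(-13\right) - -21\right) = 1357 + 0 \left(390 + 21\right) = 1357 + 0 \cdot 411 = 1357 + 0 = 1357$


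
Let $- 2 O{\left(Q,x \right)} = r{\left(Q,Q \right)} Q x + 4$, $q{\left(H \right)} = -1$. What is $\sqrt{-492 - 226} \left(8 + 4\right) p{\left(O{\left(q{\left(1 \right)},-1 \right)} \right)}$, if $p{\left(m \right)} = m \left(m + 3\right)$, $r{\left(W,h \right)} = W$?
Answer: $- 27 i \sqrt{718} \approx - 723.48 i$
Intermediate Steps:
$O{\left(Q,x \right)} = -2 - \frac{x Q^{2}}{2}$ ($O{\left(Q,x \right)} = - \frac{Q Q x + 4}{2} = - \frac{Q^{2} x + 4}{2} = - \frac{x Q^{2} + 4}{2} = - \frac{4 + x Q^{2}}{2} = -2 - \frac{x Q^{2}}{2}$)
$p{\left(m \right)} = m \left(3 + m\right)$
$\sqrt{-492 - 226} \left(8 + 4\right) p{\left(O{\left(q{\left(1 \right)},-1 \right)} \right)} = \sqrt{-492 - 226} \left(8 + 4\right) \left(-2 - - \frac{\left(-1\right)^{2}}{2}\right) \left(3 - \left(2 - \frac{\left(-1\right)^{2}}{2}\right)\right) = \sqrt{-718} \cdot 12 \left(-2 - \left(- \frac{1}{2}\right) 1\right) \left(3 - \left(2 - \frac{1}{2}\right)\right) = i \sqrt{718} \cdot 12 \left(-2 + \frac{1}{2}\right) \left(3 + \left(-2 + \frac{1}{2}\right)\right) = i \sqrt{718} \cdot 12 \left(- \frac{3 \left(3 - \frac{3}{2}\right)}{2}\right) = i \sqrt{718} \cdot 12 \left(\left(- \frac{3}{2}\right) \frac{3}{2}\right) = i \sqrt{718} \cdot 12 \left(- \frac{9}{4}\right) = i \sqrt{718} \left(-27\right) = - 27 i \sqrt{718}$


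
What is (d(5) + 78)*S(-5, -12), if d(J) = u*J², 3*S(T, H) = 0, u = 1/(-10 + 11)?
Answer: 0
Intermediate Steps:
u = 1 (u = 1/1 = 1)
S(T, H) = 0 (S(T, H) = (⅓)*0 = 0)
d(J) = J² (d(J) = 1*J² = J²)
(d(5) + 78)*S(-5, -12) = (5² + 78)*0 = (25 + 78)*0 = 103*0 = 0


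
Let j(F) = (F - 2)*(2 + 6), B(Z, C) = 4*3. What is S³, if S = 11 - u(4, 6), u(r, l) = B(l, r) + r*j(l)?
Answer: -2146689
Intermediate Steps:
B(Z, C) = 12
j(F) = -16 + 8*F (j(F) = (-2 + F)*8 = -16 + 8*F)
u(r, l) = 12 + r*(-16 + 8*l)
S = -129 (S = 11 - (12 + 8*4*(-2 + 6)) = 11 - (12 + 8*4*4) = 11 - (12 + 128) = 11 - 1*140 = 11 - 140 = -129)
S³ = (-129)³ = -2146689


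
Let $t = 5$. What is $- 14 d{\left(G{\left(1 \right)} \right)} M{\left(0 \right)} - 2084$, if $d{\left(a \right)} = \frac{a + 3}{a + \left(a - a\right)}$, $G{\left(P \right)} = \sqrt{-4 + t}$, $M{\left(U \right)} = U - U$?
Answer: $-2084$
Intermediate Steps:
$M{\left(U \right)} = 0$
$G{\left(P \right)} = 1$ ($G{\left(P \right)} = \sqrt{-4 + 5} = \sqrt{1} = 1$)
$d{\left(a \right)} = \frac{3 + a}{a}$ ($d{\left(a \right)} = \frac{3 + a}{a + 0} = \frac{3 + a}{a}$)
$- 14 d{\left(G{\left(1 \right)} \right)} M{\left(0 \right)} - 2084 = - 14 \frac{3 + 1}{1} \cdot 0 - 2084 = - 14 \cdot 1 \cdot 4 \cdot 0 - 2084 = \left(-14\right) 4 \cdot 0 - 2084 = \left(-56\right) 0 - 2084 = 0 - 2084 = -2084$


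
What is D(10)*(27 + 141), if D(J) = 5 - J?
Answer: -840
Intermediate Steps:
D(10)*(27 + 141) = (5 - 1*10)*(27 + 141) = (5 - 10)*168 = -5*168 = -840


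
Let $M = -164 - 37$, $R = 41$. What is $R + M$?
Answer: $-160$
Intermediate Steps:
$M = -201$ ($M = -164 - 37 = -201$)
$R + M = 41 - 201 = -160$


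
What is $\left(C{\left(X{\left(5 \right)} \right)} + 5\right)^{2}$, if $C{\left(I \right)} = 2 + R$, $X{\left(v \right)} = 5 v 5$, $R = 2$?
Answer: $81$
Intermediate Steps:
$X{\left(v \right)} = 25 v$
$C{\left(I \right)} = 4$ ($C{\left(I \right)} = 2 + 2 = 4$)
$\left(C{\left(X{\left(5 \right)} \right)} + 5\right)^{2} = \left(4 + 5\right)^{2} = 9^{2} = 81$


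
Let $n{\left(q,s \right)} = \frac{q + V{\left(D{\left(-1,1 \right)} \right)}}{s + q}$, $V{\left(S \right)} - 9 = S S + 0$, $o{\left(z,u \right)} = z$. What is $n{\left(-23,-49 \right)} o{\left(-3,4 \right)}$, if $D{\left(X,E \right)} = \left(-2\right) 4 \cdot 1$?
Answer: $\frac{25}{12} \approx 2.0833$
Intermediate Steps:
$D{\left(X,E \right)} = -8$ ($D{\left(X,E \right)} = \left(-8\right) 1 = -8$)
$V{\left(S \right)} = 9 + S^{2}$ ($V{\left(S \right)} = 9 + \left(S S + 0\right) = 9 + \left(S^{2} + 0\right) = 9 + S^{2}$)
$n{\left(q,s \right)} = \frac{73 + q}{q + s}$ ($n{\left(q,s \right)} = \frac{q + \left(9 + \left(-8\right)^{2}\right)}{s + q} = \frac{q + \left(9 + 64\right)}{q + s} = \frac{q + 73}{q + s} = \frac{73 + q}{q + s}$)
$n{\left(-23,-49 \right)} o{\left(-3,4 \right)} = \frac{73 - 23}{-23 - 49} \left(-3\right) = \frac{1}{-72} \cdot 50 \left(-3\right) = \left(- \frac{1}{72}\right) 50 \left(-3\right) = \left(- \frac{25}{36}\right) \left(-3\right) = \frac{25}{12}$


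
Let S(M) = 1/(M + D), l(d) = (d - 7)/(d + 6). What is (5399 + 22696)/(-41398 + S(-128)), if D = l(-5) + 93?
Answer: -440155/648569 ≈ -0.67866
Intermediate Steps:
l(d) = (-7 + d)/(6 + d)
D = 81 (D = (-7 - 5)/(6 - 5) + 93 = -12/1 + 93 = 1*(-12) + 93 = -12 + 93 = 81)
S(M) = 1/(81 + M) (S(M) = 1/(M + 81) = 1/(81 + M))
(5399 + 22696)/(-41398 + S(-128)) = (5399 + 22696)/(-41398 + 1/(81 - 128)) = 28095/(-41398 + 1/(-47)) = 28095/(-41398 - 1/47) = 28095/(-1945707/47) = 28095*(-47/1945707) = -440155/648569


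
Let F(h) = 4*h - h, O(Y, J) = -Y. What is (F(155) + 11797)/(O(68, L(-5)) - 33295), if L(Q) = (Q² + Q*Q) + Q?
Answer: -12262/33363 ≈ -0.36753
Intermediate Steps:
L(Q) = Q + 2*Q² (L(Q) = (Q² + Q²) + Q = 2*Q² + Q = Q + 2*Q²)
F(h) = 3*h
(F(155) + 11797)/(O(68, L(-5)) - 33295) = (3*155 + 11797)/(-1*68 - 33295) = (465 + 11797)/(-68 - 33295) = 12262/(-33363) = 12262*(-1/33363) = -12262/33363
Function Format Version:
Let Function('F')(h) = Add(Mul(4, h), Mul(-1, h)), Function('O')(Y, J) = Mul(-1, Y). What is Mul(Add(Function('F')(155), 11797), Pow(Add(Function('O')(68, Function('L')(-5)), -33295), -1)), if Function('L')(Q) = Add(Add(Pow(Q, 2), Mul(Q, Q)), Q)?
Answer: Rational(-12262, 33363) ≈ -0.36753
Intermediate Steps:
Function('L')(Q) = Add(Q, Mul(2, Pow(Q, 2))) (Function('L')(Q) = Add(Add(Pow(Q, 2), Pow(Q, 2)), Q) = Add(Mul(2, Pow(Q, 2)), Q) = Add(Q, Mul(2, Pow(Q, 2))))
Function('F')(h) = Mul(3, h)
Mul(Add(Function('F')(155), 11797), Pow(Add(Function('O')(68, Function('L')(-5)), -33295), -1)) = Mul(Add(Mul(3, 155), 11797), Pow(Add(Mul(-1, 68), -33295), -1)) = Mul(Add(465, 11797), Pow(Add(-68, -33295), -1)) = Mul(12262, Pow(-33363, -1)) = Mul(12262, Rational(-1, 33363)) = Rational(-12262, 33363)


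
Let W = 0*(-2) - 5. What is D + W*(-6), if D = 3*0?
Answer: 30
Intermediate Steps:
W = -5 (W = 0 - 5 = -5)
D = 0
D + W*(-6) = 0 - 5*(-6) = 0 + 30 = 30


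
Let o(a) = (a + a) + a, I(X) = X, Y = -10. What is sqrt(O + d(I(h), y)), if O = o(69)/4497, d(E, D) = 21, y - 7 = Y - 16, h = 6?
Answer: 2*sqrt(11822613)/1499 ≈ 4.5876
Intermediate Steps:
o(a) = 3*a (o(a) = 2*a + a = 3*a)
y = -19 (y = 7 + (-10 - 16) = 7 - 26 = -19)
O = 69/1499 (O = (3*69)/4497 = 207*(1/4497) = 69/1499 ≈ 0.046031)
sqrt(O + d(I(h), y)) = sqrt(69/1499 + 21) = sqrt(31548/1499) = 2*sqrt(11822613)/1499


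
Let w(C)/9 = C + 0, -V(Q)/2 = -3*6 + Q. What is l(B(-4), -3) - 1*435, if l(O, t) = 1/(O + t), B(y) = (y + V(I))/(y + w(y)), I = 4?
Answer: -7835/18 ≈ -435.28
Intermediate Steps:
V(Q) = 36 - 2*Q (V(Q) = -2*(-3*6 + Q) = -2*(-18 + Q) = 36 - 2*Q)
w(C) = 9*C (w(C) = 9*(C + 0) = 9*C)
B(y) = (28 + y)/(10*y) (B(y) = (y + (36 - 2*4))/(y + 9*y) = (y + (36 - 8))/((10*y)) = (y + 28)*(1/(10*y)) = (28 + y)*(1/(10*y)) = (28 + y)/(10*y))
l(B(-4), -3) - 1*435 = 1/((⅒)*(28 - 4)/(-4) - 3) - 1*435 = 1/((⅒)*(-¼)*24 - 3) - 435 = 1/(-⅗ - 3) - 435 = 1/(-18/5) - 435 = -5/18 - 435 = -7835/18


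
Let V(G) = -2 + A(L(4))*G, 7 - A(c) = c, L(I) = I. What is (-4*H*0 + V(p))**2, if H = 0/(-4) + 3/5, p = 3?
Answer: 49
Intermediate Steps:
A(c) = 7 - c
H = 3/5 (H = 0*(-1/4) + 3*(1/5) = 0 + 3/5 = 3/5 ≈ 0.60000)
V(G) = -2 + 3*G (V(G) = -2 + (7 - 1*4)*G = -2 + (7 - 4)*G = -2 + 3*G)
(-4*H*0 + V(p))**2 = (-4*3/5*0 + (-2 + 3*3))**2 = (-12/5*0 + (-2 + 9))**2 = (0 + 7)**2 = 7**2 = 49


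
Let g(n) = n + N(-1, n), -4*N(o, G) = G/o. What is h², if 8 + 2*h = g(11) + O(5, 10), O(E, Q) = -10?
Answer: 289/64 ≈ 4.5156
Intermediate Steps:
N(o, G) = -G/(4*o)
g(n) = 5*n/4 (g(n) = n - ¼*n/(-1) = n - ¼*n*(-1) = n + n/4 = 5*n/4)
h = -17/8 (h = -4 + ((5/4)*11 - 10)/2 = -4 + (55/4 - 10)/2 = -4 + (½)*(15/4) = -4 + 15/8 = -17/8 ≈ -2.1250)
h² = (-17/8)² = 289/64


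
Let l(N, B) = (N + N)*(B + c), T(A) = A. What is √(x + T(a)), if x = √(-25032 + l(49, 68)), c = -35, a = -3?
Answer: √(-3 + 3*I*√2422) ≈ 8.5051 + 8.6796*I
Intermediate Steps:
l(N, B) = 2*N*(-35 + B) (l(N, B) = (N + N)*(B - 35) = (2*N)*(-35 + B) = 2*N*(-35 + B))
x = 3*I*√2422 (x = √(-25032 + 2*49*(-35 + 68)) = √(-25032 + 2*49*33) = √(-25032 + 3234) = √(-21798) = 3*I*√2422 ≈ 147.64*I)
√(x + T(a)) = √(3*I*√2422 - 3) = √(-3 + 3*I*√2422)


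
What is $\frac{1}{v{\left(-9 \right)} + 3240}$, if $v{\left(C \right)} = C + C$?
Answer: $\frac{1}{3222} \approx 0.00031037$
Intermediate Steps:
$v{\left(C \right)} = 2 C$
$\frac{1}{v{\left(-9 \right)} + 3240} = \frac{1}{2 \left(-9\right) + 3240} = \frac{1}{-18 + 3240} = \frac{1}{3222}$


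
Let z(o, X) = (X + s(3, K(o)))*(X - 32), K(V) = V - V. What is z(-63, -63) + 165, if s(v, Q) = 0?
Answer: 6150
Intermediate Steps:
K(V) = 0
z(o, X) = X*(-32 + X) (z(o, X) = (X + 0)*(X - 32) = X*(-32 + X))
z(-63, -63) + 165 = -63*(-32 - 63) + 165 = -63*(-95) + 165 = 5985 + 165 = 6150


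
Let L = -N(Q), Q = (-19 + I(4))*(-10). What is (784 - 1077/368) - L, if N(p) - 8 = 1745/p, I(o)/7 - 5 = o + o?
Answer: 325673/414 ≈ 786.65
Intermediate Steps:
I(o) = 35 + 14*o (I(o) = 35 + 7*(o + o) = 35 + 7*(2*o) = 35 + 14*o)
Q = -720 (Q = (-19 + (35 + 14*4))*(-10) = (-19 + (35 + 56))*(-10) = (-19 + 91)*(-10) = 72*(-10) = -720)
N(p) = 8 + 1745/p
L = -803/144 (L = -(8 + 1745/(-720)) = -(8 + 1745*(-1/720)) = -(8 - 349/144) = -1*803/144 = -803/144 ≈ -5.5764)
(784 - 1077/368) - L = (784 - 1077/368) - 1*(-803/144) = (784 + (1/368)*(-1077)) + 803/144 = (784 - 1077/368) + 803/144 = 287435/368 + 803/144 = 325673/414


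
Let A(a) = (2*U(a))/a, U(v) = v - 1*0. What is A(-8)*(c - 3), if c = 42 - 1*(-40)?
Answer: 158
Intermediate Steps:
U(v) = v (U(v) = v + 0 = v)
c = 82 (c = 42 + 40 = 82)
A(a) = 2 (A(a) = (2*a)/a = 2)
A(-8)*(c - 3) = 2*(82 - 3) = 2*79 = 158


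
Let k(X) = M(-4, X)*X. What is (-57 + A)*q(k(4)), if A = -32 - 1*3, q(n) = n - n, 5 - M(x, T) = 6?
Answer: 0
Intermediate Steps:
M(x, T) = -1 (M(x, T) = 5 - 1*6 = 5 - 6 = -1)
k(X) = -X
q(n) = 0
A = -35 (A = -32 - 3 = -35)
(-57 + A)*q(k(4)) = (-57 - 35)*0 = -92*0 = 0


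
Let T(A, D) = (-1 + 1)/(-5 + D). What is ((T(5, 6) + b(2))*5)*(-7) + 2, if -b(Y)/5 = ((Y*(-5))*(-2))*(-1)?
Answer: -3498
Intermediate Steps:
T(A, D) = 0 (T(A, D) = 0/(-5 + D) = 0)
b(Y) = 50*Y (b(Y) = -5*(Y*(-5))*(-2)*(-1) = -5*-5*Y*(-2)*(-1) = -5*10*Y*(-1) = -(-50)*Y = 50*Y)
((T(5, 6) + b(2))*5)*(-7) + 2 = ((0 + 50*2)*5)*(-7) + 2 = ((0 + 100)*5)*(-7) + 2 = (100*5)*(-7) + 2 = 500*(-7) + 2 = -3500 + 2 = -3498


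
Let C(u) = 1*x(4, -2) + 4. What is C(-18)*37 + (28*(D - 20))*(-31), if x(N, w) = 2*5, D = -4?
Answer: 21350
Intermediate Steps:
x(N, w) = 10
C(u) = 14 (C(u) = 1*10 + 4 = 10 + 4 = 14)
C(-18)*37 + (28*(D - 20))*(-31) = 14*37 + (28*(-4 - 20))*(-31) = 518 + (28*(-4 - 4*5))*(-31) = 518 + (28*(-4 - 20))*(-31) = 518 + (28*(-24))*(-31) = 518 - 672*(-31) = 518 + 20832 = 21350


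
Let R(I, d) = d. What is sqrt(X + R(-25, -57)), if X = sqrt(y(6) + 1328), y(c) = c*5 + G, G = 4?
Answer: sqrt(-57 + sqrt(1362)) ≈ 4.4827*I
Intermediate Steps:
y(c) = 4 + 5*c (y(c) = c*5 + 4 = 5*c + 4 = 4 + 5*c)
X = sqrt(1362) (X = sqrt((4 + 5*6) + 1328) = sqrt((4 + 30) + 1328) = sqrt(34 + 1328) = sqrt(1362) ≈ 36.905)
sqrt(X + R(-25, -57)) = sqrt(sqrt(1362) - 57) = sqrt(-57 + sqrt(1362))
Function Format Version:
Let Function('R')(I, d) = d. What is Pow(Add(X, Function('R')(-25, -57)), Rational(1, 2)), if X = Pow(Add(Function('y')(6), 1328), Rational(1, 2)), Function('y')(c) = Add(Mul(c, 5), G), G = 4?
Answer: Pow(Add(-57, Pow(1362, Rational(1, 2))), Rational(1, 2)) ≈ Mul(4.4827, I)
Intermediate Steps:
Function('y')(c) = Add(4, Mul(5, c)) (Function('y')(c) = Add(Mul(c, 5), 4) = Add(Mul(5, c), 4) = Add(4, Mul(5, c)))
X = Pow(1362, Rational(1, 2)) (X = Pow(Add(Add(4, Mul(5, 6)), 1328), Rational(1, 2)) = Pow(Add(Add(4, 30), 1328), Rational(1, 2)) = Pow(Add(34, 1328), Rational(1, 2)) = Pow(1362, Rational(1, 2)) ≈ 36.905)
Pow(Add(X, Function('R')(-25, -57)), Rational(1, 2)) = Pow(Add(Pow(1362, Rational(1, 2)), -57), Rational(1, 2)) = Pow(Add(-57, Pow(1362, Rational(1, 2))), Rational(1, 2))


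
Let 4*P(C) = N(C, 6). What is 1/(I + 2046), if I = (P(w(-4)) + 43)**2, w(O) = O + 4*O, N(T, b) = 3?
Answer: 16/63361 ≈ 0.00025252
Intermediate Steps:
w(O) = 5*O
P(C) = 3/4 (P(C) = (1/4)*3 = 3/4)
I = 30625/16 (I = (3/4 + 43)**2 = (175/4)**2 = 30625/16 ≈ 1914.1)
1/(I + 2046) = 1/(30625/16 + 2046) = 1/(63361/16) = 16/63361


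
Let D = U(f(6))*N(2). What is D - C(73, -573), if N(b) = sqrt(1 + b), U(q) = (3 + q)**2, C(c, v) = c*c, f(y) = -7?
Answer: -5329 + 16*sqrt(3) ≈ -5301.3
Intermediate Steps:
C(c, v) = c**2
D = 16*sqrt(3) (D = (3 - 7)**2*sqrt(1 + 2) = (-4)**2*sqrt(3) = 16*sqrt(3) ≈ 27.713)
D - C(73, -573) = 16*sqrt(3) - 1*73**2 = 16*sqrt(3) - 1*5329 = 16*sqrt(3) - 5329 = -5329 + 16*sqrt(3)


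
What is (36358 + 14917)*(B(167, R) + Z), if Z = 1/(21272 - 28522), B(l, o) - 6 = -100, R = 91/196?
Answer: -1397758551/290 ≈ -4.8199e+6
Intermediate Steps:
R = 13/28 (R = 91*(1/196) = 13/28 ≈ 0.46429)
B(l, o) = -94 (B(l, o) = 6 - 100 = -94)
Z = -1/7250 (Z = 1/(-7250) = -1/7250 ≈ -0.00013793)
(36358 + 14917)*(B(167, R) + Z) = (36358 + 14917)*(-94 - 1/7250) = 51275*(-681501/7250) = -1397758551/290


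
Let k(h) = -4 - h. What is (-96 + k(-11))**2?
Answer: 7921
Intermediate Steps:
(-96 + k(-11))**2 = (-96 + (-4 - 1*(-11)))**2 = (-96 + (-4 + 11))**2 = (-96 + 7)**2 = (-89)**2 = 7921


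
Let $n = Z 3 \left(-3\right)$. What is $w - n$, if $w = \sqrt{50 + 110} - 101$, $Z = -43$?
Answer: $-488 + 4 \sqrt{10} \approx -475.35$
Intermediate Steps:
$w = -101 + 4 \sqrt{10}$ ($w = \sqrt{160} - 101 = 4 \sqrt{10} - 101 = -101 + 4 \sqrt{10} \approx -88.351$)
$n = 387$ ($n = - 43 \cdot 3 \left(-3\right) = \left(-43\right) \left(-9\right) = 387$)
$w - n = \left(-101 + 4 \sqrt{10}\right) - 387 = -488 + 4 \sqrt{10}$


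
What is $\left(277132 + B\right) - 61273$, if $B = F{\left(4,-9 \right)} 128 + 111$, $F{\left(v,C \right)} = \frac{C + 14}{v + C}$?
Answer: $215842$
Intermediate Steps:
$F{\left(v,C \right)} = \frac{14 + C}{C + v}$
$B = -17$ ($B = \frac{14 - 9}{-9 + 4} \cdot 128 + 111 = \frac{1}{-5} \cdot 5 \cdot 128 + 111 = \left(- \frac{1}{5}\right) 5 \cdot 128 + 111 = \left(-1\right) 128 + 111 = -128 + 111 = -17$)
$\left(277132 + B\right) - 61273 = \left(277132 - 17\right) - 61273 = 277115 - 61273 = 215842$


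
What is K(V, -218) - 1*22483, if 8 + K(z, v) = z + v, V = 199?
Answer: -22510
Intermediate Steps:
K(z, v) = -8 + v + z (K(z, v) = -8 + (z + v) = -8 + (v + z) = -8 + v + z)
K(V, -218) - 1*22483 = (-8 - 218 + 199) - 1*22483 = -27 - 22483 = -22510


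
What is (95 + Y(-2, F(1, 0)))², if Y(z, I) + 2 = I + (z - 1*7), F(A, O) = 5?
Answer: 7921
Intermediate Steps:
Y(z, I) = -9 + I + z (Y(z, I) = -2 + (I + (z - 1*7)) = -2 + (I + (z - 7)) = -2 + (I + (-7 + z)) = -2 + (-7 + I + z) = -9 + I + z)
(95 + Y(-2, F(1, 0)))² = (95 + (-9 + 5 - 2))² = (95 - 6)² = 89² = 7921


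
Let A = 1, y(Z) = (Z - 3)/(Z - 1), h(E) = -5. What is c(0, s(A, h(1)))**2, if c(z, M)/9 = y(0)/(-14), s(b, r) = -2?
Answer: 729/196 ≈ 3.7194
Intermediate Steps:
y(Z) = (-3 + Z)/(-1 + Z)
c(z, M) = -27/14 (c(z, M) = 9*(((-3 + 0)/(-1 + 0))/(-14)) = 9*((-3/(-1))*(-1/14)) = 9*(-1*(-3)*(-1/14)) = 9*(3*(-1/14)) = 9*(-3/14) = -27/14)
c(0, s(A, h(1)))**2 = (-27/14)**2 = 729/196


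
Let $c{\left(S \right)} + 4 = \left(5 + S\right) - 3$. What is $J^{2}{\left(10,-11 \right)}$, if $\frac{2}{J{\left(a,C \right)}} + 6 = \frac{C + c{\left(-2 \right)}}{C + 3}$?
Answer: $\frac{256}{1089} \approx 0.23508$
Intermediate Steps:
$c{\left(S \right)} = -2 + S$ ($c{\left(S \right)} = -4 + \left(\left(5 + S\right) - 3\right) = -4 + \left(2 + S\right) = -2 + S$)
$J{\left(a,C \right)} = \frac{2}{-6 + \frac{-4 + C}{3 + C}}$ ($J{\left(a,C \right)} = \frac{2}{-6 + \frac{C - 4}{C + 3}} = \frac{2}{-6 + \frac{C - 4}{3 + C}} = \frac{2}{-6 + \frac{-4 + C}{3 + C}}$)
$J^{2}{\left(10,-11 \right)} = \left(\frac{2 \left(-3 - -11\right)}{22 + 5 \left(-11\right)}\right)^{2} = \left(\frac{2 \left(-3 + 11\right)}{22 - 55}\right)^{2} = \left(2 \frac{1}{-33} \cdot 8\right)^{2} = \left(2 \left(- \frac{1}{33}\right) 8\right)^{2} = \left(- \frac{16}{33}\right)^{2} = \frac{256}{1089}$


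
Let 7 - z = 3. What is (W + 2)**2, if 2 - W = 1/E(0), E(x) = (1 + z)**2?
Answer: 9801/625 ≈ 15.682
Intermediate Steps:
z = 4 (z = 7 - 1*3 = 7 - 3 = 4)
E(x) = 25 (E(x) = (1 + 4)**2 = 5**2 = 25)
W = 49/25 (W = 2 - 1/25 = 49/25 ≈ 1.9600)
(W + 2)**2 = (49/25 + 2)**2 = (99/25)**2 = 9801/625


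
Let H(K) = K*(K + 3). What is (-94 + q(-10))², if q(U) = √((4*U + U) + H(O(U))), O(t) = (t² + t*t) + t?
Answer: 45456 - 376*√9155 ≈ 9479.7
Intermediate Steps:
O(t) = t + 2*t² (O(t) = (t² + t²) + t = 2*t² + t = t + 2*t²)
H(K) = K*(3 + K)
q(U) = √(5*U + U*(1 + 2*U)*(3 + U*(1 + 2*U))) (q(U) = √((4*U + U) + (U*(1 + 2*U))*(3 + U*(1 + 2*U))) = √(5*U + U*(1 + 2*U)*(3 + U*(1 + 2*U))))
(-94 + q(-10))² = (-94 + √(-10*(5 + (1 + 2*(-10))*(3 - 10*(1 + 2*(-10))))))² = (-94 + √(-10*(5 + (1 - 20)*(3 - 10*(1 - 20)))))² = (-94 + √(-10*(5 - 19*(3 - 10*(-19)))))² = (-94 + √(-10*(5 - 19*(3 + 190))))² = (-94 + √(-10*(5 - 19*193)))² = (-94 + √(-10*(5 - 3667)))² = (-94 + √(-10*(-3662)))² = (-94 + √36620)² = (-94 + 2*√9155)²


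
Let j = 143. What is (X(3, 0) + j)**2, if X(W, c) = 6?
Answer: 22201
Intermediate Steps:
(X(3, 0) + j)**2 = (6 + 143)**2 = 149**2 = 22201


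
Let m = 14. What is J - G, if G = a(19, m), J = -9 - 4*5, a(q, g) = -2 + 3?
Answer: -30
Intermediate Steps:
a(q, g) = 1
J = -29 (J = -9 - 20 = -29)
G = 1
J - G = -29 - 1*1 = -29 - 1 = -30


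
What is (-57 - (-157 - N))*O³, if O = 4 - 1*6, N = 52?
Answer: -1216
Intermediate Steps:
O = -2 (O = 4 - 6 = -2)
(-57 - (-157 - N))*O³ = (-57 - (-157 - 1*52))*(-2)³ = (-57 - (-157 - 52))*(-8) = (-57 - 1*(-209))*(-8) = (-57 + 209)*(-8) = 152*(-8) = -1216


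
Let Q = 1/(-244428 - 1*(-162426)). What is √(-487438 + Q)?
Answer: I*√3277692993695754/82002 ≈ 698.17*I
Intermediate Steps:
Q = -1/82002 (Q = 1/(-244428 + 162426) = 1/(-82002) = -1/82002 ≈ -1.2195e-5)
√(-487438 + Q) = √(-487438 - 1/82002) = √(-39970890877/82002) = I*√3277692993695754/82002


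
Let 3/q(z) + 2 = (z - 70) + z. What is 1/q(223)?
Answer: 374/3 ≈ 124.67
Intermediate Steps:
q(z) = 3/(-72 + 2*z) (q(z) = 3/(-2 + ((z - 70) + z)) = 3/(-2 + ((-70 + z) + z)) = 3/(-2 + (-70 + 2*z)) = 3/(-72 + 2*z))
1/q(223) = 1/(3/(2*(-36 + 223))) = 1/((3/2)/187) = 1/((3/2)*(1/187)) = 1/(3/374) = 374/3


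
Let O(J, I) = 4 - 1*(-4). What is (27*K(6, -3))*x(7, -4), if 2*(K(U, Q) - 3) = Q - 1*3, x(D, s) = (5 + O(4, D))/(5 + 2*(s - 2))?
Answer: 0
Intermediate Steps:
O(J, I) = 8 (O(J, I) = 4 + 4 = 8)
x(D, s) = 13/(1 + 2*s) (x(D, s) = (5 + 8)/(5 + 2*(s - 2)) = 13/(5 + 2*(-2 + s)) = 13/(5 + (-4 + 2*s)) = 13/(1 + 2*s))
K(U, Q) = 3/2 + Q/2 (K(U, Q) = 3 + (Q - 1*3)/2 = 3 + (Q - 3)/2 = 3 + (-3 + Q)/2 = 3 + (-3/2 + Q/2) = 3/2 + Q/2)
(27*K(6, -3))*x(7, -4) = (27*(3/2 + (½)*(-3)))*(13/(1 + 2*(-4))) = (27*(3/2 - 3/2))*(13/(1 - 8)) = (27*0)*(13/(-7)) = 0*(13*(-⅐)) = 0*(-13/7) = 0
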